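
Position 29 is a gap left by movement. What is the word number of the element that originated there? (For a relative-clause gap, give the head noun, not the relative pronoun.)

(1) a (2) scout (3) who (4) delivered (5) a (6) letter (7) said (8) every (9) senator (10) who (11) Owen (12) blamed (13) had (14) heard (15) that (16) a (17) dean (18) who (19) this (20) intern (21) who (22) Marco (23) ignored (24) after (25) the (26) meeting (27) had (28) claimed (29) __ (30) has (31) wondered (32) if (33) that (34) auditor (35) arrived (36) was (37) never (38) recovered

17

The gap at 29 is the subject of "wondered", inside a relative clause.
The relative pronoun is "who" (word 18); it is bound by the head noun immediately before it.
Its filler is the head noun "dean", at word 17.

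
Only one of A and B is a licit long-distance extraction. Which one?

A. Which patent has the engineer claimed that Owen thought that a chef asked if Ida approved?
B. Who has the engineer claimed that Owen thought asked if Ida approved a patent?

B

In A, the wh-phrase is extracted from inside a wh-island (introduced by "if"), which blocks movement.
In B, the extraction path crosses only that-complement boundaries, which are transparent.
So B is grammatical.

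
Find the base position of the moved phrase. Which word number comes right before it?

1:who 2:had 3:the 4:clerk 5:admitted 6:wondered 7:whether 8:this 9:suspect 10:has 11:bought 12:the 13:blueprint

The displaced element is "who" (word 1).
It is linked across 1 clause boundary (Ø).
It functions as the subject of "wondered", so the gap sits immediately after word 5 ("admitted").
Base order: The clerk had admitted who wondered whether this suspect has bought the blueprint.

5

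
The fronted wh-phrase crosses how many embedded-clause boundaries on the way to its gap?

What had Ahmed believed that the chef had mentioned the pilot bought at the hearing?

2

"what" is extracted from the object of "bought".
Boundaries crossed, outermost first: [that], [Ø] — 2 in total.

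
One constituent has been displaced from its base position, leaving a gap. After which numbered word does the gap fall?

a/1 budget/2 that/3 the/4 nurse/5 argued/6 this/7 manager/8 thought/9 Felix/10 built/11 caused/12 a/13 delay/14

The displaced element is "a budget" (word 2).
It is linked across 2 clause boundaries (Ø → Ø).
It functions as the direct object of "built", so the gap sits immediately after word 11 ("built").
Base order: The nurse argued this manager thought Felix built a budget.

11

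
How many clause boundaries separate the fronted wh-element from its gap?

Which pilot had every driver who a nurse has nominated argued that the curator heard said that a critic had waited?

"which pilot" is extracted from the subject of "said".
Boundaries crossed, outermost first: [that], [Ø] — 2 in total.

2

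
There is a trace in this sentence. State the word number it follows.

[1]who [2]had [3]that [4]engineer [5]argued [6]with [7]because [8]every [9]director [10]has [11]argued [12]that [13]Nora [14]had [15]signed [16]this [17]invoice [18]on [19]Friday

6

The displaced element is "who" (word 1).
It functions as the object of the preposition "with" of "argued", so the gap sits immediately after word 6 ("with").
Base order: That engineer had argued with who because every director has argued that Nora had signed this invoice on Friday.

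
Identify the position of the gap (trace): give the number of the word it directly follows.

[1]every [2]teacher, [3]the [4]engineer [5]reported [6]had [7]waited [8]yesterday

5

The displaced element is "every teacher" (word 2).
It is linked across 1 clause boundary (Ø).
It functions as the subject of "waited", so the gap sits immediately after word 5 ("reported").
Base order: The engineer reported every teacher had waited yesterday.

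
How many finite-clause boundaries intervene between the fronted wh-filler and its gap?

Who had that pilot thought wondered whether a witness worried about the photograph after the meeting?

1

"who" is extracted from the subject of "wondered".
Boundaries crossed, outermost first: [Ø] — 1 in total.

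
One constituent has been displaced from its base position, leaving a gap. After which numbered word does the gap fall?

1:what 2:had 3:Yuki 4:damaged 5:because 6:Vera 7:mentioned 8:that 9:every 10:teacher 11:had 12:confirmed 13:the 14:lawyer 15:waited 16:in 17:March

The displaced element is "what" (word 1).
It functions as the direct object of "damaged", so the gap sits immediately after word 4 ("damaged").
Base order: Yuki had damaged what because Vera mentioned that every teacher had confirmed the lawyer waited in March.

4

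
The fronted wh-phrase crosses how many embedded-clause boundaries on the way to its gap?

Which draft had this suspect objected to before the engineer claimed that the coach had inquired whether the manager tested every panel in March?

"which draft" originates inside the matrix clause — no clause boundary is crossed.

0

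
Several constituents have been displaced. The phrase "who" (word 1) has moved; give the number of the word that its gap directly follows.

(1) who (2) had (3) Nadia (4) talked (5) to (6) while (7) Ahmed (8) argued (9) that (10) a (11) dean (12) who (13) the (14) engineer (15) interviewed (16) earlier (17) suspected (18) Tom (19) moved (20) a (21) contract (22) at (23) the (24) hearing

5

The displaced element is "who" (word 1).
It functions as the object of the preposition "to" of "talked", so the gap sits immediately after word 5 ("to").
Base order: Nadia had talked to who while Ahmed argued that a dean who the engineer interviewed earlier suspected Tom moved a contract at the hearing.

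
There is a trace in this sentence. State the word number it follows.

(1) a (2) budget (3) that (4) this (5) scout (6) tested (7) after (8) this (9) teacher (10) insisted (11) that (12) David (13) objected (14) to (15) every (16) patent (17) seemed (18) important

The displaced element is "a budget" (word 2).
It functions as the direct object of "tested", so the gap sits immediately after word 6 ("tested").
Base order: This scout tested a budget after this teacher insisted that David objected to every patent.

6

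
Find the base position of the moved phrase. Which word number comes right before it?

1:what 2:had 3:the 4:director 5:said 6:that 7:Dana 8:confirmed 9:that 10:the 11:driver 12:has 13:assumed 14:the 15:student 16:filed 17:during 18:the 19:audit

16

The displaced element is "what" (word 1).
It is linked across 3 clause boundaries (that → that → Ø).
It functions as the direct object of "filed", so the gap sits immediately after word 16 ("filed").
Base order: The director had said that Dana confirmed that the driver has assumed the student filed what during the audit.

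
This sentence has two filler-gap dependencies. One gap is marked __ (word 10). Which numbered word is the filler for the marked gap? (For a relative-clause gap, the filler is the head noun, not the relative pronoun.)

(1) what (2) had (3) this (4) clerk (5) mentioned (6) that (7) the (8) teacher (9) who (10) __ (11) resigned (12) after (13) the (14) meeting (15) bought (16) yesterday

8

The marked gap is inside the relative clause, the subject of "resigned".
Its filler is the head noun "teacher" (via "who"), at word 8.
(The other dependency links word 1 to a gap after word 15.)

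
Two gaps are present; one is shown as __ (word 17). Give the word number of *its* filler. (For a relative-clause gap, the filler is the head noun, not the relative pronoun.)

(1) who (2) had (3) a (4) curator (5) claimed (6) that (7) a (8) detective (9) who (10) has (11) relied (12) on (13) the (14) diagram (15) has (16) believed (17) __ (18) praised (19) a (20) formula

1

The marked gap is the subject of "praised".
Its filler is the fronted wh-phrase "who", at word 1.
(The other dependency links word 8 to a gap after word 9.)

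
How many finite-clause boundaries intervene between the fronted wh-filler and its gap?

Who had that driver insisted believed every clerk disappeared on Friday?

"who" is extracted from the subject of "believed".
Boundaries crossed, outermost first: [Ø] — 1 in total.

1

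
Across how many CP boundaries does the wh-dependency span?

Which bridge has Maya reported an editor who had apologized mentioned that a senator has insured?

2

"which bridge" is extracted from the object of "insured".
Boundaries crossed, outermost first: [Ø], [that] — 2 in total.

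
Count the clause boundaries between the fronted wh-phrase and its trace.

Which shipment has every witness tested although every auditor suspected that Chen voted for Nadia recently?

"which shipment" originates inside the matrix clause — no clause boundary is crossed.

0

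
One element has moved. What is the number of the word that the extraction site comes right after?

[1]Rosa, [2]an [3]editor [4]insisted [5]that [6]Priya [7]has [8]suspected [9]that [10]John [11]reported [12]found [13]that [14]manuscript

11

The displaced element is "Rosa" (word 1).
It is linked across 3 clause boundaries (that → that → Ø).
It functions as the subject of "found", so the gap sits immediately after word 11 ("reported").
Base order: An editor insisted that Priya has suspected that John reported that Rosa found that manuscript.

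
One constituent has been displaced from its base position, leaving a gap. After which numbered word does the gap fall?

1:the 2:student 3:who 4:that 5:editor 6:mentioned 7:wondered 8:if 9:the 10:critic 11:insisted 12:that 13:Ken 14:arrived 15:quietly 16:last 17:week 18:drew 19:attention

6

The displaced element is "the student" (word 2).
It is linked across 1 clause boundary (Ø).
It functions as the subject of "wondered", so the gap sits immediately after word 6 ("mentioned").
Base order: That editor mentioned that the student wondered if the critic insisted that Ken arrived quietly last week.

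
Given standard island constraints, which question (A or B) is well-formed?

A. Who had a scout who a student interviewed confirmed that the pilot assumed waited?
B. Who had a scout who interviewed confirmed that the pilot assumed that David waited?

In B, the wh-phrase is extracted from inside a complex-NP island (relative clause) (introduced by "who"), which blocks movement.
In A, the extraction path crosses only that-complement boundaries, which are transparent.
So A is grammatical.

A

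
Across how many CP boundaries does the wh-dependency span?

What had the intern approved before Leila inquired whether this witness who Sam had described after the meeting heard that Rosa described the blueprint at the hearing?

"what" originates inside the matrix clause — no clause boundary is crossed.

0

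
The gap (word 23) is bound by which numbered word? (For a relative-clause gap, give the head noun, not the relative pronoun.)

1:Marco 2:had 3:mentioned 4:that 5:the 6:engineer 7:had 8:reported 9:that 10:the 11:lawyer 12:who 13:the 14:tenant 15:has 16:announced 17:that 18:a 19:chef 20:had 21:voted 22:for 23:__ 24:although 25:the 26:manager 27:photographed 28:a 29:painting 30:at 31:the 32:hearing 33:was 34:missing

11

The gap at 23 is the prepositional object of "voted", inside a relative clause.
The relative pronoun is "who" (word 12); it is bound by the head noun immediately before it.
Its filler is the head noun "lawyer", at word 11.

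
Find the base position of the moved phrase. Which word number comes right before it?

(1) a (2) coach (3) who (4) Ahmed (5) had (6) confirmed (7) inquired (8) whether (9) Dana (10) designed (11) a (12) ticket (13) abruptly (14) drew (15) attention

The displaced element is "a coach" (word 2).
It is linked across 1 clause boundary (Ø).
It functions as the subject of "inquired", so the gap sits immediately after word 6 ("confirmed").
Base order: Ahmed had confirmed a coach inquired whether Dana designed a ticket abruptly.

6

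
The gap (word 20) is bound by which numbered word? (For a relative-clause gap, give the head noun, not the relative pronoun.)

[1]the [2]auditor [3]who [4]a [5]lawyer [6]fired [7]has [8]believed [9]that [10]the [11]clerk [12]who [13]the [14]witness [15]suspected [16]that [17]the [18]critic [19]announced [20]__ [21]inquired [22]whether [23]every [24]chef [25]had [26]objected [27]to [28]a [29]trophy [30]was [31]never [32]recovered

The gap at 20 is the subject of "inquired", inside a relative clause.
The relative pronoun is "who" (word 12); it is bound by the head noun immediately before it.
Its filler is the head noun "clerk", at word 11.

11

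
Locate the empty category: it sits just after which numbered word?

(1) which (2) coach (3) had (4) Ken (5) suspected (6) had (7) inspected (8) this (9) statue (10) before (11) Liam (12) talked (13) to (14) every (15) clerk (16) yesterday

5

The displaced element is "which coach" (word 2).
It is linked across 1 clause boundary (Ø).
It functions as the subject of "inspected", so the gap sits immediately after word 5 ("suspected").
Base order: Ken had suspected which coach had inspected this statue before Liam talked to every clerk yesterday.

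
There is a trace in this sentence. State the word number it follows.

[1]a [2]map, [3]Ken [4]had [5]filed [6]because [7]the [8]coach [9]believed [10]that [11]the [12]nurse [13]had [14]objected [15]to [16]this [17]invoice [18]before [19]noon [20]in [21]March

The displaced element is "a map" (word 2).
It functions as the direct object of "filed", so the gap sits immediately after word 5 ("filed").
Base order: Ken had filed a map because the coach believed that the nurse had objected to this invoice before noon in March.

5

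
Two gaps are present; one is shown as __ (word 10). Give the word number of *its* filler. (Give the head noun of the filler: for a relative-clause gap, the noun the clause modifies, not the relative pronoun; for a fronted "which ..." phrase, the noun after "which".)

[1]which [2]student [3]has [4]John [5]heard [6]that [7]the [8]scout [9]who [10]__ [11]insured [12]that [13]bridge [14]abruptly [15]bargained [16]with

8

The marked gap is inside the relative clause, the subject of "insured".
Its filler is the head noun "scout" (via "who"), at word 8.
(The other dependency links word 2 to a gap after word 16.)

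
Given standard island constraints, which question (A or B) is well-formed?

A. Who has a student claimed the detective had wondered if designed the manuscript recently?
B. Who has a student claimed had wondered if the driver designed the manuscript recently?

B

In A, the wh-phrase is extracted from inside a wh-island (introduced by "if"), which blocks movement.
In B, the extraction path crosses only that-complement boundaries, which are transparent.
So B is grammatical.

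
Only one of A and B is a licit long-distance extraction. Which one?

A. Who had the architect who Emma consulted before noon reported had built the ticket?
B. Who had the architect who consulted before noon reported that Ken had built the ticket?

A

In B, the wh-phrase is extracted from inside a complex-NP island (relative clause) (introduced by "who"), which blocks movement.
In A, the extraction path crosses only that-complement boundaries, which are transparent.
So A is grammatical.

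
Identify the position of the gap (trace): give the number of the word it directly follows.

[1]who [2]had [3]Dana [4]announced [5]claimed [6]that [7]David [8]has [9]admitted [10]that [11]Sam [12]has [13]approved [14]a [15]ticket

4

The displaced element is "who" (word 1).
It is linked across 1 clause boundary (Ø).
It functions as the subject of "claimed", so the gap sits immediately after word 4 ("announced").
Base order: Dana had announced that who claimed that David has admitted that Sam has approved a ticket.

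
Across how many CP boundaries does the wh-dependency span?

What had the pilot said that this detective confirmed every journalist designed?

"what" is extracted from the object of "designed".
Boundaries crossed, outermost first: [that], [Ø] — 2 in total.

2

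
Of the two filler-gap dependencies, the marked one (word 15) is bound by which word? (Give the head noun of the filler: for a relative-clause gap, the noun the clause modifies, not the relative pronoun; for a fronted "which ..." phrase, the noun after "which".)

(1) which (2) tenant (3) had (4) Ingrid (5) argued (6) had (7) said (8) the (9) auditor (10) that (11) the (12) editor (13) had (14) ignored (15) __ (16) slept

9

The marked gap is inside the relative clause, the direct object of "ignored".
Its filler is the head noun "auditor" (via "that"), at word 9.
(The other dependency links word 2 to a gap after word 5.)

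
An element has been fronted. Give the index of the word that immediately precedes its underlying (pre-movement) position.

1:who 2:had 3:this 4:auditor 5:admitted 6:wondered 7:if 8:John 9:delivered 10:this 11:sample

The displaced element is "who" (word 1).
It is linked across 1 clause boundary (Ø).
It functions as the subject of "wondered", so the gap sits immediately after word 5 ("admitted").
Base order: This auditor had admitted that who wondered if John delivered this sample.

5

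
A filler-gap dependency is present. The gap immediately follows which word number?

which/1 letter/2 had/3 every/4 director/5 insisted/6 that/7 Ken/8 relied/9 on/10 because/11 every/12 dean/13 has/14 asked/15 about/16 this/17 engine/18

10

The displaced element is "which letter" (word 2).
It is linked across 1 clause boundary (that).
It functions as the object of the preposition "on" of "relied", so the gap sits immediately after word 10 ("on").
Base order: Every director had insisted that Ken relied on which letter because every dean has asked about this engine.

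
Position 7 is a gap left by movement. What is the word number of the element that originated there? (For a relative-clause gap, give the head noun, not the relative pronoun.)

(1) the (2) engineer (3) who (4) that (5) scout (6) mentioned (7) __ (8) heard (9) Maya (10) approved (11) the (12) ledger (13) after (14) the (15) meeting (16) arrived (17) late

The gap at 7 is the subject of "heard", inside a relative clause.
The relative pronoun is "who" (word 3); it is bound by the head noun immediately before it.
Its filler is the head noun "engineer", at word 2.

2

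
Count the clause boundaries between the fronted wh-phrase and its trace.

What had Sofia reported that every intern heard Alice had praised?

2

"what" is extracted from the object of "praised".
Boundaries crossed, outermost first: [that], [Ø] — 2 in total.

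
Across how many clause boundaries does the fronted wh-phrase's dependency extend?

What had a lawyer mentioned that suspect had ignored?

"what" is extracted from the object of "ignored".
Boundaries crossed, outermost first: [Ø] — 1 in total.

1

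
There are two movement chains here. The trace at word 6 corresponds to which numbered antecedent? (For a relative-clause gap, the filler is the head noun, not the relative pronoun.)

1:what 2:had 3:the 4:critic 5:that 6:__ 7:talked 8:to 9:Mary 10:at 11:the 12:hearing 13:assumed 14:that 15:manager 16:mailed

4

The marked gap is inside the relative clause, the subject of "talked".
Its filler is the head noun "critic" (via "that"), at word 4.
(The other dependency links word 1 to a gap after word 16.)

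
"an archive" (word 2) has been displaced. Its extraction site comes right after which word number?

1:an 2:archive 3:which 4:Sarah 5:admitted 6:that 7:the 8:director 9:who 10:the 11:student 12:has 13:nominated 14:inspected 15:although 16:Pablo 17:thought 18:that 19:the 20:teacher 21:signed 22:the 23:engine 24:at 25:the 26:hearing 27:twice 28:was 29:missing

14

The displaced element is "an archive" (word 2).
It is linked across 1 clause boundary (that).
It functions as the direct object of "inspected", so the gap sits immediately after word 14 ("inspected").
Base order: Sarah admitted that the director who the student has nominated inspected an archive although Pablo thought that the teacher signed the engine at the hearing twice.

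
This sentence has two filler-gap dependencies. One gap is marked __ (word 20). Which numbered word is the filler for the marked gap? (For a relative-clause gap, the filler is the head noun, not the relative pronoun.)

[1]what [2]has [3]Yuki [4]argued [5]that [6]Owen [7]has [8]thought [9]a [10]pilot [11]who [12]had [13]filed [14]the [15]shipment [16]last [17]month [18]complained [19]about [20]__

1

The marked gap is the object of the preposition "about" of "complained".
Its filler is the fronted wh-phrase "what", at word 1.
(The other dependency links word 10 to a gap after word 11.)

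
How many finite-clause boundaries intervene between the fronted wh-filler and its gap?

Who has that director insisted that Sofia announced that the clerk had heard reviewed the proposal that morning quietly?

3

"who" is extracted from the subject of "reviewed".
Boundaries crossed, outermost first: [that], [that], [Ø] — 3 in total.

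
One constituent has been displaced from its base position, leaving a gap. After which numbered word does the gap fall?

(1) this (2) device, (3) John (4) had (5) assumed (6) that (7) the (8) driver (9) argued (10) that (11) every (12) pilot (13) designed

The displaced element is "this device" (word 2).
It is linked across 2 clause boundaries (that → that).
It functions as the direct object of "designed", so the gap sits immediately after word 13 ("designed").
Base order: John had assumed that the driver argued that every pilot designed this device.

13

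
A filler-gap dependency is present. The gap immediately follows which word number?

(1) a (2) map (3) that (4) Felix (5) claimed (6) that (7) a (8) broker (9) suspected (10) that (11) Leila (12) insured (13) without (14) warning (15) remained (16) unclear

12

The displaced element is "a map" (word 2).
It is linked across 2 clause boundaries (that → that).
It functions as the direct object of "insured", so the gap sits immediately after word 12 ("insured").
Base order: Felix claimed that a broker suspected that Leila insured a map without warning.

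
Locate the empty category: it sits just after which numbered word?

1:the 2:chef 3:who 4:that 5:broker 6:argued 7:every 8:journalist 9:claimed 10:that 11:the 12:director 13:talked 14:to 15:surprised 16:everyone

The displaced element is "the chef" (word 2).
It is linked across 2 clause boundaries (Ø → that).
It functions as the object of the preposition "to" of "talked", so the gap sits immediately after word 14 ("to").
Base order: That broker argued every journalist claimed that the director talked to the chef.

14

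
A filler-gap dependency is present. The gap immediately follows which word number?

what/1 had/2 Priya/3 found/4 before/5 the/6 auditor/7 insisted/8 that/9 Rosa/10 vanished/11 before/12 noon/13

4

The displaced element is "what" (word 1).
It functions as the direct object of "found", so the gap sits immediately after word 4 ("found").
Base order: Priya had found what before the auditor insisted that Rosa vanished before noon.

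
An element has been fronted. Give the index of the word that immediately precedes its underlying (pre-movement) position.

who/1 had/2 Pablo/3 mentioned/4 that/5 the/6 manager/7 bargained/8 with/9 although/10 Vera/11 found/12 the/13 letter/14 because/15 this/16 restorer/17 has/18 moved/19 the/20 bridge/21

The displaced element is "who" (word 1).
It is linked across 1 clause boundary (that).
It functions as the object of the preposition "with" of "bargained", so the gap sits immediately after word 9 ("with").
Base order: Pablo had mentioned that the manager bargained with who although Vera found the letter because this restorer has moved the bridge.

9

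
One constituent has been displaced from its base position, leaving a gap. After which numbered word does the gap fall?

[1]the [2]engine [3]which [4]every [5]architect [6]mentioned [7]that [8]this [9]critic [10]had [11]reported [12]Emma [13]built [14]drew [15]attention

The displaced element is "the engine" (word 2).
It is linked across 2 clause boundaries (that → Ø).
It functions as the direct object of "built", so the gap sits immediately after word 13 ("built").
Base order: Every architect mentioned that this critic had reported Emma built the engine.

13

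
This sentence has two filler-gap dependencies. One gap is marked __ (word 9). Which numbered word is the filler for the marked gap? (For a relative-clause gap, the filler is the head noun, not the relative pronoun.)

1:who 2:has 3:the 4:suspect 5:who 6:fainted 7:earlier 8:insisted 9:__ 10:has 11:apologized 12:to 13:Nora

The marked gap is the subject of "apologized".
Its filler is the fronted wh-phrase "who", at word 1.
(The other dependency links word 4 to a gap after word 5.)

1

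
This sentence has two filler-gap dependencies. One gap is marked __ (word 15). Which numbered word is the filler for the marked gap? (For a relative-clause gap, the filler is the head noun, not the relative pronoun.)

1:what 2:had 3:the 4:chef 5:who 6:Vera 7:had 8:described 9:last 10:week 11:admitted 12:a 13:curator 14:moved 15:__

The marked gap is the direct object of "moved".
Its filler is the fronted wh-phrase "what", at word 1.
(The other dependency links word 4 to a gap after word 8.)

1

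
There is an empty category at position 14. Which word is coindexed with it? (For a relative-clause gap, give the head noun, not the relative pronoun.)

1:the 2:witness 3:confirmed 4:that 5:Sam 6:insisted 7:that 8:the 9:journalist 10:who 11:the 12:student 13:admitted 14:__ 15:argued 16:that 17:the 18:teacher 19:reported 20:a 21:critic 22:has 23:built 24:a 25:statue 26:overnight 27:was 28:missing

9

The gap at 14 is the subject of "argued", inside a relative clause.
The relative pronoun is "who" (word 10); it is bound by the head noun immediately before it.
Its filler is the head noun "journalist", at word 9.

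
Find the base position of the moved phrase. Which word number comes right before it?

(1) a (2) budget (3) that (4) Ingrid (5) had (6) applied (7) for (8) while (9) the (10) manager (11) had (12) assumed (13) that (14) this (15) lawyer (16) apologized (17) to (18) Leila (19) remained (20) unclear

The displaced element is "a budget" (word 2).
It functions as the object of the preposition "for" of "applied", so the gap sits immediately after word 7 ("for").
Base order: Ingrid had applied for a budget while the manager had assumed that this lawyer apologized to Leila.

7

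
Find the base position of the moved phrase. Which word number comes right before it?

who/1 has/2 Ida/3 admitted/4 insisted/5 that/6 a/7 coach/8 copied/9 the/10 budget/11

4

The displaced element is "who" (word 1).
It is linked across 1 clause boundary (Ø).
It functions as the subject of "insisted", so the gap sits immediately after word 4 ("admitted").
Base order: Ida has admitted who insisted that a coach copied the budget.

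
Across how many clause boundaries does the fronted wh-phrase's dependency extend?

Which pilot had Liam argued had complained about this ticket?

"which pilot" is extracted from the subject of "complained".
Boundaries crossed, outermost first: [Ø] — 1 in total.

1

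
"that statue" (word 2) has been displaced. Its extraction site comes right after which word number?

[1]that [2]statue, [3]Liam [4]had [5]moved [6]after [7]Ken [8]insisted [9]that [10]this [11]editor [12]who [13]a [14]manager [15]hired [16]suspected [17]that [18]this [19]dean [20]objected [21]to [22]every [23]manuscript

5

The displaced element is "that statue" (word 2).
It functions as the direct object of "moved", so the gap sits immediately after word 5 ("moved").
Base order: Liam had moved that statue after Ken insisted that this editor who a manager hired suspected that this dean objected to every manuscript.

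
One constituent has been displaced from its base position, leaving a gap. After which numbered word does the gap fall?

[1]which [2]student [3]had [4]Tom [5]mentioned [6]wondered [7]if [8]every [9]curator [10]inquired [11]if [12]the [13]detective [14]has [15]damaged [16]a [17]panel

The displaced element is "which student" (word 2).
It is linked across 1 clause boundary (Ø).
It functions as the subject of "wondered", so the gap sits immediately after word 5 ("mentioned").
Base order: Tom had mentioned which student wondered if every curator inquired if the detective has damaged a panel.

5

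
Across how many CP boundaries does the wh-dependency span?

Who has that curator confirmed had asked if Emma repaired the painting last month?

"who" is extracted from the subject of "asked".
Boundaries crossed, outermost first: [Ø] — 1 in total.

1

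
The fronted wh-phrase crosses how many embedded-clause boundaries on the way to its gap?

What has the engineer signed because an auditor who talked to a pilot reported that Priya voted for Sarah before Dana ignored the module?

"what" originates inside the matrix clause — no clause boundary is crossed.

0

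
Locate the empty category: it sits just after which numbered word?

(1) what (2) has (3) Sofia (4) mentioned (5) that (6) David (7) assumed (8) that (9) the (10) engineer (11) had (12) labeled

12

The displaced element is "what" (word 1).
It is linked across 2 clause boundaries (that → that).
It functions as the direct object of "labeled", so the gap sits immediately after word 12 ("labeled").
Base order: Sofia has mentioned that David assumed that the engineer had labeled what.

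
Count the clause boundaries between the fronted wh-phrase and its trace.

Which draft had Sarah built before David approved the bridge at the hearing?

"which draft" originates inside the matrix clause — no clause boundary is crossed.

0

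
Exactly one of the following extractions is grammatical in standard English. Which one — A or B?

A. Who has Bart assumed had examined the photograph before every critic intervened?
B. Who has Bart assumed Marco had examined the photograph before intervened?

A

In B, the wh-phrase is extracted from inside an adjunct island (introduced by "before"), which blocks movement.
In A, the extraction path crosses only that-complement boundaries, which are transparent.
So A is grammatical.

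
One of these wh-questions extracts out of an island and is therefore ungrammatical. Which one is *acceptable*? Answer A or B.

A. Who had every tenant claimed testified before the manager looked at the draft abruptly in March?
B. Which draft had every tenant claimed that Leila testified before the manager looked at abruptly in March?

In B, the wh-phrase is extracted from inside an adjunct island (introduced by "before"), which blocks movement.
In A, the extraction path crosses only that-complement boundaries, which are transparent.
So A is grammatical.

A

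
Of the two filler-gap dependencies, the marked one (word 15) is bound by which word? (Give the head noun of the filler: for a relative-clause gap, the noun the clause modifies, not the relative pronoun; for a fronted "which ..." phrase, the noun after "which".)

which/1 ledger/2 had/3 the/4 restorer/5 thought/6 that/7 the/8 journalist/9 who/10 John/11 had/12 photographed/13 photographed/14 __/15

The marked gap is the direct object of "photographed".
Its filler is the fronted wh-phrase "which ledger", at word 2.
(The other dependency links word 9 to a gap after word 13.)

2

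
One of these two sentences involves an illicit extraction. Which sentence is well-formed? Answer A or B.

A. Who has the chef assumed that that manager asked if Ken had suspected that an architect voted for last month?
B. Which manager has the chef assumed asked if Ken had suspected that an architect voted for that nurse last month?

In A, the wh-phrase is extracted from inside a wh-island (introduced by "if"), which blocks movement.
In B, the extraction path crosses only that-complement boundaries, which are transparent.
So B is grammatical.

B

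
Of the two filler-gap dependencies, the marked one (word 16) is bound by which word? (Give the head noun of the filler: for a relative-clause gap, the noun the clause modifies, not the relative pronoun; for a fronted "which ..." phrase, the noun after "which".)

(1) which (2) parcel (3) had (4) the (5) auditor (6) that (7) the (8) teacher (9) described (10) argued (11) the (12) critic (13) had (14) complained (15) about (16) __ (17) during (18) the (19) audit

The marked gap is the object of the preposition "about" of "complained".
Its filler is the fronted wh-phrase "which parcel", at word 2.
(The other dependency links word 5 to a gap after word 9.)

2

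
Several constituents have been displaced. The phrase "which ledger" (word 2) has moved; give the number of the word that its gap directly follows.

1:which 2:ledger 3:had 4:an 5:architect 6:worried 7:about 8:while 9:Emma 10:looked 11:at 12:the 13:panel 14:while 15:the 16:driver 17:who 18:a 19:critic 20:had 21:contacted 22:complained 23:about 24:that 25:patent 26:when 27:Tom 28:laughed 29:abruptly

The displaced element is "which ledger" (word 2).
It functions as the object of the preposition "about" of "worried", so the gap sits immediately after word 7 ("about").
Base order: An architect had worried about which ledger while Emma looked at the panel while the driver who a critic had contacted complained about that patent when Tom laughed abruptly.

7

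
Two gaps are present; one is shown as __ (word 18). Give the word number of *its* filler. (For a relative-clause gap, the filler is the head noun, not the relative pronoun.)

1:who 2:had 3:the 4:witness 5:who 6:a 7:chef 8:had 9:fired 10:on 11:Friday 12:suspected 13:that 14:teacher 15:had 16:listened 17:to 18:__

The marked gap is the object of the preposition "to" of "listened".
Its filler is the fronted wh-phrase "who", at word 1.
(The other dependency links word 4 to a gap after word 9.)

1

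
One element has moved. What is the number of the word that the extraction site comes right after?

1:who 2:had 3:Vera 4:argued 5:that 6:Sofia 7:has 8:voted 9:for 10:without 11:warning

The displaced element is "who" (word 1).
It is linked across 1 clause boundary (that).
It functions as the object of the preposition "for" of "voted", so the gap sits immediately after word 9 ("for").
Base order: Vera had argued that Sofia has voted for who without warning.

9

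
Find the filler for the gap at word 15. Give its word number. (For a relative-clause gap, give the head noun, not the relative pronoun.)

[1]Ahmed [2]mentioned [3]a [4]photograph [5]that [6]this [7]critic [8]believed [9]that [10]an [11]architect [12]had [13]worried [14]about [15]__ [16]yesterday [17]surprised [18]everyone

4

The gap at 15 is the prepositional object of "worried", inside a relative clause.
The relative pronoun is "that" (word 5); it is bound by the head noun immediately before it.
Its filler is the head noun "photograph", at word 4.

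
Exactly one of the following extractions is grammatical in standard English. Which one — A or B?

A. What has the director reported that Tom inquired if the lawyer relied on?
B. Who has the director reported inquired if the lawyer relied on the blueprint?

B

In A, the wh-phrase is extracted from inside a wh-island (introduced by "if"), which blocks movement.
In B, the extraction path crosses only that-complement boundaries, which are transparent.
So B is grammatical.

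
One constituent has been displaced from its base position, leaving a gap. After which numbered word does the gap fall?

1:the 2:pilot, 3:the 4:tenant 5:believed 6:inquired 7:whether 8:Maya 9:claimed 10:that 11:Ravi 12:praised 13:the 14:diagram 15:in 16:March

The displaced element is "the pilot" (word 2).
It is linked across 1 clause boundary (Ø).
It functions as the subject of "inquired", so the gap sits immediately after word 5 ("believed").
Base order: The tenant believed the pilot inquired whether Maya claimed that Ravi praised the diagram in March.

5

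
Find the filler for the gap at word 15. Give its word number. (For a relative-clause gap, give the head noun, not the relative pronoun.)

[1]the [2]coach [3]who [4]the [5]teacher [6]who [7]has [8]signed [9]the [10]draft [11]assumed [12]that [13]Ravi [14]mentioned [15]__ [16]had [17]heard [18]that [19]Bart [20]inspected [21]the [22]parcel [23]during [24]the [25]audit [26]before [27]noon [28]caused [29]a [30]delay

The gap at 15 is the subject of "heard", inside a relative clause.
The relative pronoun is "who" (word 3); it is bound by the head noun immediately before it.
Its filler is the head noun "coach", at word 2.

2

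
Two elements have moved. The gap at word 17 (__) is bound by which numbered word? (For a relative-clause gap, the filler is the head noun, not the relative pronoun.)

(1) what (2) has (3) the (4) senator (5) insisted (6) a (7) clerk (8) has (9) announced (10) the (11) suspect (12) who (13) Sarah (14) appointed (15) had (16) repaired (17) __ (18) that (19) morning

1

The marked gap is the direct object of "repaired".
Its filler is the fronted wh-phrase "what", at word 1.
(The other dependency links word 11 to a gap after word 14.)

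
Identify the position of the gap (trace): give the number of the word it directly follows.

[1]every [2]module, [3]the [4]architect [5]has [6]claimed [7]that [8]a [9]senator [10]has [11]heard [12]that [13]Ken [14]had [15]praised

15

The displaced element is "every module" (word 2).
It is linked across 2 clause boundaries (that → that).
It functions as the direct object of "praised", so the gap sits immediately after word 15 ("praised").
Base order: The architect has claimed that a senator has heard that Ken had praised every module.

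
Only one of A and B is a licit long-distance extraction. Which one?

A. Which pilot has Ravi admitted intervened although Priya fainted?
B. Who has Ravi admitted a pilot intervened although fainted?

In B, the wh-phrase is extracted from inside an adjunct island (introduced by "although"), which blocks movement.
In A, the extraction path crosses only that-complement boundaries, which are transparent.
So A is grammatical.

A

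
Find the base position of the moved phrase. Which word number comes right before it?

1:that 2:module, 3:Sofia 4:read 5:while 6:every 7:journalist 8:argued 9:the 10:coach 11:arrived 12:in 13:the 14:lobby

The displaced element is "that module" (word 2).
It functions as the direct object of "read", so the gap sits immediately after word 4 ("read").
Base order: Sofia read that module while every journalist argued the coach arrived in the lobby.

4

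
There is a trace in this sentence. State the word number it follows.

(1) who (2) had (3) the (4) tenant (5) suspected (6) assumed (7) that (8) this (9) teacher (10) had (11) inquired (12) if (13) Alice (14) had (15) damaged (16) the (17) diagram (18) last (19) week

The displaced element is "who" (word 1).
It is linked across 1 clause boundary (Ø).
It functions as the subject of "assumed", so the gap sits immediately after word 5 ("suspected").
Base order: The tenant had suspected who assumed that this teacher had inquired if Alice had damaged the diagram last week.

5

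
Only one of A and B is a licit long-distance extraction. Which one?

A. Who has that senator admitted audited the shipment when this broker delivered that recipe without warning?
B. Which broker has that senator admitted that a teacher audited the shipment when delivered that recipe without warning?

In B, the wh-phrase is extracted from inside an adjunct island (introduced by "when"), which blocks movement.
In A, the extraction path crosses only that-complement boundaries, which are transparent.
So A is grammatical.

A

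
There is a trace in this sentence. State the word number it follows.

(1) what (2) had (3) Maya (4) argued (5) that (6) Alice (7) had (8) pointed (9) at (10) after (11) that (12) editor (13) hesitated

The displaced element is "what" (word 1).
It is linked across 1 clause boundary (that).
It functions as the object of the preposition "at" of "pointed", so the gap sits immediately after word 9 ("at").
Base order: Maya had argued that Alice had pointed at what after that editor hesitated.

9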